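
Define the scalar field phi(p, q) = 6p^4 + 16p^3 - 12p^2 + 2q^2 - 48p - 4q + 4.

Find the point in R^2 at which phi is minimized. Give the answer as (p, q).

(1, 1)

phi(p,q) separates as A(p) + B(q) + 4, so its minimum is min A + min B + 4.
A'(p) = 24(p - 1)(p + 1)(p + 2) vanishes at p ∈ {-2, -1, 1}; B'(q) = 4q - 4 vanishes at q ∈ {1}.
Local minima of A (where A''>0): A(-2)=16, A(1)=-38. Local minima of B: B(1)=-2.
So the global minimum of phi is A(1) + B(1) + 4 = -38 − 2 + 4 = -36, attained at (1, 1).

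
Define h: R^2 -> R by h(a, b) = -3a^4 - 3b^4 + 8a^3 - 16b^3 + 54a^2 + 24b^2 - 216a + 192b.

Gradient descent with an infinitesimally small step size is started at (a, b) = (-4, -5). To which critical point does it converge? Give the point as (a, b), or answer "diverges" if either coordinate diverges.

diverges

h is separable, so gradient descent decouples: a follows -∂h/∂a, b follows -∂h/∂b.
∂h/∂a = -12(a - 3)(a - 2)(a + 3); at a=-4 this is 504, so a decreases.
∂h/∂b = -12(b - 2)(b + 2)(b + 4); at b=-5 this is 252, so b decreases.
The a-coordinate has no critical point in that direction and runs off to infinity.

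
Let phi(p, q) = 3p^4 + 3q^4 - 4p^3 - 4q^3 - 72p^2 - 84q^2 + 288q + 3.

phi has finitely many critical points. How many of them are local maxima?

phi separates as a function of p plus a function of q, so ∇phi=0 decouples.
∂phi/∂p = 12p(p - 4)(p + 3) = 0 at p ∈ {-3, 0, 4}; ∂phi/∂q = 12(q - 3)(q - 2)(q + 4) = 0 at q ∈ {-4, 2, 3}.
The Hessian is diagonal: diag(phi_pp, phi_qq). Second derivatives: phi_pp(-3)=252, phi_pp(0)=-144, phi_pp(4)=336; phi_qq(-4)=504, phi_qq(2)=-72, phi_qq(3)=84.
Local maxima occur where both diagonal entries negative: (0, 2). Count: 1.

1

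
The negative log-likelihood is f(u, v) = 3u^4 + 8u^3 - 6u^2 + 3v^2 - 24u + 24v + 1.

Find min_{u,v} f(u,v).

-66

f(u,v) separates as P(u) + Q(v) + 1, so its minimum is min P + min Q + 1.
P'(u) = 12(u - 1)(u + 1)(u + 2) vanishes at u ∈ {-2, -1, 1}; Q'(v) = 6v + 24 vanishes at v ∈ {-4}.
Local minima of P (where P''>0): P(-2)=8, P(1)=-19. Local minima of Q: Q(-4)=-48.
So the global minimum of f is P(1) + Q(-4) + 1 = -19 − 48 + 1 = -66, attained at (1, -4).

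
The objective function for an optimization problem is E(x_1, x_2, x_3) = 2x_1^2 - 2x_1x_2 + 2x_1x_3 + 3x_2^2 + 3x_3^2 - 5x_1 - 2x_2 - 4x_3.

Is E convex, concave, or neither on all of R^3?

E is quadratic, so its Hessian is the constant matrix H = [[4, -2, 2], [-2, 6, 0], [2, 0, 6]].
Leading principal minors: 4, 20, 96.
All positive ⇒ H ≻ 0 ⇒ convex.

convex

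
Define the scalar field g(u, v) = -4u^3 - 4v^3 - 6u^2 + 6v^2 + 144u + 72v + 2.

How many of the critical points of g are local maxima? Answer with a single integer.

g separates as a function of u plus a function of v, so ∇g=0 decouples.
∂g/∂u = -12(u - 3)(u + 4) = 0 at u ∈ {-4, 3}; ∂g/∂v = -12(v - 3)(v + 2) = 0 at v ∈ {-2, 3}.
The Hessian is diagonal: diag(g_uu, g_vv). Second derivatives: g_uu(-4)=84, g_uu(3)=-84; g_vv(-2)=60, g_vv(3)=-60.
Local maxima occur where both diagonal entries negative: (3, 3). Count: 1.

1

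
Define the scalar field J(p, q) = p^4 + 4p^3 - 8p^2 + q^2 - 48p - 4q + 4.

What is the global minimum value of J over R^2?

-80

J(p,q) separates as A(p) + B(q) + 4, so its minimum is min A + min B + 4.
A'(p) = 4(p - 2)(p + 2)(p + 3) vanishes at p ∈ {-3, -2, 2}; B'(q) = 2q - 4 vanishes at q ∈ {2}.
Local minima of A (where A''>0): A(-3)=45, A(2)=-80. Local minima of B: B(2)=-4.
So the global minimum of J is A(2) + B(2) + 4 = -80 − 4 + 4 = -80, attained at (2, 2).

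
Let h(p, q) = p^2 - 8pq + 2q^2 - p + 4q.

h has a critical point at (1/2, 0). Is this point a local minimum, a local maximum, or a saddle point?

saddle point

The Hessian of h is constant: H = [[2, -8], [-8, 4]].
det(H) = 2·4 − (-8)² = -56.
Since det(H) < 0, H is indefinite and the critical point is a saddle point.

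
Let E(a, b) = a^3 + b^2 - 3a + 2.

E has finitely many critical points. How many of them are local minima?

E separates as a function of a plus a function of b, so ∇E=0 decouples.
∂E/∂a = 3(a - 1)(a + 1) = 0 at a ∈ {-1, 1}; ∂E/∂b = 2b = 0 at b ∈ {0}.
The Hessian is diagonal: diag(E_aa, E_bb). Second derivatives: E_aa(-1)=-6, E_aa(1)=6; E_bb(0)=2.
Local minima occur where both diagonal entries positive: (1, 0). Count: 1.

1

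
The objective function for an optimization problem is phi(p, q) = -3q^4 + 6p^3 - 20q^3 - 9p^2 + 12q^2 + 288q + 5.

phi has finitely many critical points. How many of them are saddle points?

3

phi separates as a function of p plus a function of q, so ∇phi=0 decouples.
∂phi/∂p = 18p(p - 1) = 0 at p ∈ {0, 1}; ∂phi/∂q = -12(q - 2)(q + 3)(q + 4) = 0 at q ∈ {-4, -3, 2}.
The Hessian is diagonal: diag(phi_pp, phi_qq). Second derivatives: phi_pp(0)=-18, phi_pp(1)=18; phi_qq(-4)=-72, phi_qq(-3)=60, phi_qq(2)=-360.
Saddle points occur where the two diagonal entries have opposite signs: (0, -3), (1, -4), (1, 2). Count: 3.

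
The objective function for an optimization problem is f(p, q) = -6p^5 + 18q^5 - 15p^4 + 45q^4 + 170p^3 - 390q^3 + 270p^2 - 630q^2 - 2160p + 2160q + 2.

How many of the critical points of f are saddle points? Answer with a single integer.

f separates as a function of p plus a function of q, so ∇f=0 decouples.
∂f/∂p = -30(p - 3)(p - 2)(p + 3)(p + 4) = 0 at p ∈ {-4, -3, 2, 3}; ∂f/∂q = 90(q - 3)(q - 1)(q + 2)(q + 4) = 0 at q ∈ {-4, -2, 1, 3}.
The Hessian is diagonal: diag(f_pp, f_qq). Second derivatives: f_pp(-4)=1260, f_pp(-3)=-900, f_pp(2)=900, f_pp(3)=-1260; f_qq(-4)=-6300, f_qq(-2)=2700, f_qq(1)=-2700, f_qq(3)=6300.
Saddle points occur where the two diagonal entries have opposite signs: (-4, -4), (-4, 1), (-3, -2), (-3, 3), (2, -4), (2, 1), (3, -2), (3, 3). Count: 8.

8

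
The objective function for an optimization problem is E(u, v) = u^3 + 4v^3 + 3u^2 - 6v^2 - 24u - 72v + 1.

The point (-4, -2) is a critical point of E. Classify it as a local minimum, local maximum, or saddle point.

local maximum

The mixed partial ∂²E/∂u∂v is 0, so the Hessian at any point is diag(E_uu, E_vv) = diag(6(u + 1), 12(2v - 1)).
At (-4, -2): H = diag(-18, -60).
Both eigenvalues are negative, so H is negative definite: a local maximum.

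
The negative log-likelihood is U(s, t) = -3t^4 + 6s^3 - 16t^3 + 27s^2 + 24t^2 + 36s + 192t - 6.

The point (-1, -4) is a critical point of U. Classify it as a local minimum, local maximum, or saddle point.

saddle point

The mixed partial ∂²U/∂s∂t is 0, so the Hessian at any point is diag(U_ss, U_tt) = diag(18(2s + 3), 12(-3t^2 - 8t + 4)).
At (-1, -4): H = diag(18, -144).
The eigenvalues have opposite signs, so H is indefinite: a saddle point.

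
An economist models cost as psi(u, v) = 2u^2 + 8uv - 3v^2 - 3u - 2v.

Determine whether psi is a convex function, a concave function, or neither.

psi is quadratic, so its Hessian is the constant matrix H = [[4, 8], [8, -6]].
det(H) = -88, tr(H) = -2.
det(H) < 0, so H is indefinite: neither convex nor concave.

neither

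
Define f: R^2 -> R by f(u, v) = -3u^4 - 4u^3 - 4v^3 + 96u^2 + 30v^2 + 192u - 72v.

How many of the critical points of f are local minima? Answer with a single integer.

1

f separates as a function of u plus a function of v, so ∇f=0 decouples.
∂f/∂u = -12(u - 4)(u + 1)(u + 4) = 0 at u ∈ {-4, -1, 4}; ∂f/∂v = -12(v - 3)(v - 2) = 0 at v ∈ {2, 3}.
The Hessian is diagonal: diag(f_uu, f_vv). Second derivatives: f_uu(-4)=-288, f_uu(-1)=180, f_uu(4)=-480; f_vv(2)=12, f_vv(3)=-12.
Local minima occur where both diagonal entries positive: (-1, 2). Count: 1.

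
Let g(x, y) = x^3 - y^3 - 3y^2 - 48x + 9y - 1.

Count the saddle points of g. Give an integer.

g separates as a function of x plus a function of y, so ∇g=0 decouples.
∂g/∂x = 3(x - 4)(x + 4) = 0 at x ∈ {-4, 4}; ∂g/∂y = -3(y - 1)(y + 3) = 0 at y ∈ {-3, 1}.
The Hessian is diagonal: diag(g_xx, g_yy). Second derivatives: g_xx(-4)=-24, g_xx(4)=24; g_yy(-3)=12, g_yy(1)=-12.
Saddle points occur where the two diagonal entries have opposite signs: (-4, -3), (4, 1). Count: 2.

2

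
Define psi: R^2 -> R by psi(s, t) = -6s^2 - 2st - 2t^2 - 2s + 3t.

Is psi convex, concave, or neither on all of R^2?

psi is quadratic, so its Hessian is the constant matrix H = [[-12, -2], [-2, -4]].
det(H) = 44, tr(H) = -16.
det(H) > 0 and tr(H) < 0, so H is negative definite everywhere: concave.

concave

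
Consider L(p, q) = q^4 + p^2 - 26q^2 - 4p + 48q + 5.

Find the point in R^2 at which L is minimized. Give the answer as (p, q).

L(p,q) separates as A(p) + B(q) + 5, so its minimum is min A + min B + 5.
A'(p) = 2p - 4 vanishes at p ∈ {2}; B'(q) = 4(q - 3)(q - 1)(q + 4) vanishes at q ∈ {-4, 1, 3}.
Local minima of A (where A''>0): A(2)=-4. Local minima of B: B(-4)=-352, B(3)=-9.
So the global minimum of L is A(2) + B(-4) + 5 = -4 − 352 + 5 = -351, attained at (2, -4).

(2, -4)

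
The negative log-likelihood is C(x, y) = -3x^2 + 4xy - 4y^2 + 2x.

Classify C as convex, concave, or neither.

concave

C is quadratic, so its Hessian is the constant matrix H = [[-6, 4], [4, -8]].
det(H) = 32, tr(H) = -14.
det(H) > 0 and tr(H) < 0, so H is negative definite everywhere: concave.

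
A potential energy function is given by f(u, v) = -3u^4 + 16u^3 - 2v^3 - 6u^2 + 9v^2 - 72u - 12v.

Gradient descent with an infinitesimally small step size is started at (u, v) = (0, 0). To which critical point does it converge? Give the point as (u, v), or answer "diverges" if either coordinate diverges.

f is separable, so gradient descent decouples: u follows -∂f/∂u, v follows -∂f/∂v.
∂f/∂u = -12(u - 3)(u - 2)(u + 1); at u=0 this is -72, so u increases.
∂f/∂v = -6(v - 2)(v - 1); at v=0 this is -12, so v increases.
u converges to its nearest critical value 2 (a local min of the u-part); v converges to 1. The iterate converges to (2, 1).

(2, 1)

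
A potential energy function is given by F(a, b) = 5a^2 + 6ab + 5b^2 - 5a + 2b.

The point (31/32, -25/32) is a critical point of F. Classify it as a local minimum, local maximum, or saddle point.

The Hessian of F is constant: H = [[10, 6], [6, 10]].
det(H) = 10·10 − 6² = 64.
det(H) > 0 and tr(H) = 20 > 0, so H is positive definite and the point is a local minimum.

local minimum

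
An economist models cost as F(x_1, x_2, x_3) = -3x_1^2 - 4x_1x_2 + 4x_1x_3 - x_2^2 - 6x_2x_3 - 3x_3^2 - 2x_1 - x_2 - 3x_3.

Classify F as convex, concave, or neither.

F is quadratic, so its Hessian is the constant matrix H = [[-6, -4, 4], [-4, -2, -6], [4, -6, -6]].
Leading principal minors: -6, -4, 464.
Neither pattern holds ⇒ H is indefinite ⇒ neither convex nor concave.

neither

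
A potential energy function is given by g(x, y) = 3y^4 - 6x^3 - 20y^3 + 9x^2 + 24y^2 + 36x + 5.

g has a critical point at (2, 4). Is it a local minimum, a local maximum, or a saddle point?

The mixed partial ∂²g/∂x∂y is 0, so the Hessian at any point is diag(g_xx, g_yy) = diag(18(-2x + 1), 12(3y^2 - 10y + 4)).
At (2, 4): H = diag(-54, 144).
The eigenvalues have opposite signs, so H is indefinite: a saddle point.

saddle point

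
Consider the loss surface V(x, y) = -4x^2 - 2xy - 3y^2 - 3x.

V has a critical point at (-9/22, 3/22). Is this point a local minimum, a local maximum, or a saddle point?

local maximum

The Hessian of V is constant: H = [[-8, -2], [-2, -6]].
det(H) = (-8)·(-6) − (-2)² = 44.
det(H) > 0 and tr(H) = -14 < 0, so H is negative definite and the point is a local maximum.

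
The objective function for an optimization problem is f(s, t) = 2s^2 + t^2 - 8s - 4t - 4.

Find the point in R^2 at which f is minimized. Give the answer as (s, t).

f(s,t) separates as P(s) + Q(t) − 4, so its minimum is min P + min Q − 4.
P'(s) = 4s - 8 vanishes at s ∈ {2}; Q'(t) = 2(t - 2) vanishes at t ∈ {2}.
Local minima of P (where P''>0): P(2)=-8. Local minima of Q: Q(2)=-4.
So the global minimum of f is P(2) + Q(2) − 4 = -8 − 4 − 4 = -16, attained at (2, 2).

(2, 2)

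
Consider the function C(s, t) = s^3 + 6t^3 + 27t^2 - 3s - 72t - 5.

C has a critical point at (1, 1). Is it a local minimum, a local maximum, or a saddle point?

local minimum

The mixed partial ∂²C/∂s∂t is 0, so the Hessian at any point is diag(C_ss, C_tt) = diag(6s, 18(2t + 3)).
At (1, 1): H = diag(6, 90).
Both eigenvalues are positive, so H is positive definite: a local minimum.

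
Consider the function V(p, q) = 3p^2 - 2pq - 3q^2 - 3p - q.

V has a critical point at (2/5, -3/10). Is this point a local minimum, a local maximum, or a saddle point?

saddle point

The Hessian of V is constant: H = [[6, -2], [-2, -6]].
det(H) = 6·(-6) − (-2)² = -40.
Since det(H) < 0, H is indefinite and the critical point is a saddle point.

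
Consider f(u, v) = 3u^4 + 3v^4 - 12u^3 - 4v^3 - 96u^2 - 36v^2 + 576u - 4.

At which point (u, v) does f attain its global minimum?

(-4, 3)

f(u,v) separates as P(u) + Q(v) − 4, so its minimum is min P + min Q − 4.
P'(u) = 12(u - 4)(u - 3)(u + 4) vanishes at u ∈ {-4, 3, 4}; Q'(v) = 12v(v - 3)(v + 2) vanishes at v ∈ {-2, 0, 3}.
Local minima of P (where P''>0): P(-4)=-2304, P(4)=768. Local minima of Q: Q(-2)=-64, Q(3)=-189.
So the global minimum of f is P(-4) + Q(3) − 4 = -2304 − 189 − 4 = -2497, attained at (-4, 3).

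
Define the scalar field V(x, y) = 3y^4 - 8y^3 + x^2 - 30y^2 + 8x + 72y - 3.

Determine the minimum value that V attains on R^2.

V(x,y) separates as P(x) + Q(y) − 3, so its minimum is min P + min Q − 3.
P'(x) = 2x + 8 vanishes at x ∈ {-4}; Q'(y) = 12(y - 3)(y - 1)(y + 2) vanishes at y ∈ {-2, 1, 3}.
Local minima of P (where P''>0): P(-4)=-16. Local minima of Q: Q(-2)=-152, Q(3)=-27.
So the global minimum of V is P(-4) + Q(-2) − 3 = -16 − 152 − 3 = -171, attained at (-4, -2).

-171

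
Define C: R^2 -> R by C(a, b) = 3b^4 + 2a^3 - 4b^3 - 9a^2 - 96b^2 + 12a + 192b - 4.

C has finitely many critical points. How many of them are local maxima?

C separates as a function of a plus a function of b, so ∇C=0 decouples.
∂C/∂a = 6(a - 2)(a - 1) = 0 at a ∈ {1, 2}; ∂C/∂b = 12(b - 4)(b - 1)(b + 4) = 0 at b ∈ {-4, 1, 4}.
The Hessian is diagonal: diag(C_aa, C_bb). Second derivatives: C_aa(1)=-6, C_aa(2)=6; C_bb(-4)=480, C_bb(1)=-180, C_bb(4)=288.
Local maxima occur where both diagonal entries negative: (1, 1). Count: 1.

1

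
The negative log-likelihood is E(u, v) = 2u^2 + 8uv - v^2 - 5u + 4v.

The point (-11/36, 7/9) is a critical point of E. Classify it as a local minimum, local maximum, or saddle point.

saddle point

The Hessian of E is constant: H = [[4, 8], [8, -2]].
det(H) = 4·(-2) − 8² = -72.
Since det(H) < 0, H is indefinite and the critical point is a saddle point.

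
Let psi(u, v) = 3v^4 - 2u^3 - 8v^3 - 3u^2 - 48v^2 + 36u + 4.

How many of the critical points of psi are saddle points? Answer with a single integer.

psi separates as a function of u plus a function of v, so ∇psi=0 decouples.
∂psi/∂u = -6(u - 2)(u + 3) = 0 at u ∈ {-3, 2}; ∂psi/∂v = 12v(v - 4)(v + 2) = 0 at v ∈ {-2, 0, 4}.
The Hessian is diagonal: diag(psi_uu, psi_vv). Second derivatives: psi_uu(-3)=30, psi_uu(2)=-30; psi_vv(-2)=144, psi_vv(0)=-96, psi_vv(4)=288.
Saddle points occur where the two diagonal entries have opposite signs: (-3, 0), (2, -2), (2, 4). Count: 3.

3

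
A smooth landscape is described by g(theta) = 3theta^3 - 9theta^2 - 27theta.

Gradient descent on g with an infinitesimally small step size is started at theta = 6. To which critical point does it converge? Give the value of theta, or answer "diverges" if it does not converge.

g'(theta) = 9(theta - 3)(theta + 1), so g'(6) = 189.
Gradient descent moves in the -g' direction, i.e. theta is decreasing.
The nearest critical point in that direction is theta = 3, where g'' = 36 > 0 (a local minimum). The iterate converges there.

3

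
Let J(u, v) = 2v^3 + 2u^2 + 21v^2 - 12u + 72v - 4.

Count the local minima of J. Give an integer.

J separates as a function of u plus a function of v, so ∇J=0 decouples.
∂J/∂u = 4(u - 3) = 0 at u ∈ {3}; ∂J/∂v = 6(v + 3)(v + 4) = 0 at v ∈ {-4, -3}.
The Hessian is diagonal: diag(J_uu, J_vv). Second derivatives: J_uu(3)=4; J_vv(-4)=-6, J_vv(-3)=6.
Local minima occur where both diagonal entries positive: (3, -3). Count: 1.

1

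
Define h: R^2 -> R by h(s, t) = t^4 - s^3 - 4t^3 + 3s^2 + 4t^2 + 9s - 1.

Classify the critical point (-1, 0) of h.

local minimum

The mixed partial ∂²h/∂s∂t is 0, so the Hessian at any point is diag(h_ss, h_tt) = diag(6(-s + 1), 4(3t^2 - 6t + 2)).
At (-1, 0): H = diag(12, 8).
Both eigenvalues are positive, so H is positive definite: a local minimum.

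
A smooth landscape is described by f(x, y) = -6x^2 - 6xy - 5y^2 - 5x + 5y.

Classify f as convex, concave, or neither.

f is quadratic, so its Hessian is the constant matrix H = [[-12, -6], [-6, -10]].
det(H) = 84, tr(H) = -22.
det(H) > 0 and tr(H) < 0, so H is negative definite everywhere: concave.

concave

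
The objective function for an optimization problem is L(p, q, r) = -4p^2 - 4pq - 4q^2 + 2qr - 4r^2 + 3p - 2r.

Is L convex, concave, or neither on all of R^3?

L is quadratic, so its Hessian is the constant matrix H = [[-8, -4, 0], [-4, -8, 2], [0, 2, -8]].
Leading principal minors: -8, 48, -352.
Signs alternate −, +, − ⇒ H ≺ 0 ⇒ concave.

concave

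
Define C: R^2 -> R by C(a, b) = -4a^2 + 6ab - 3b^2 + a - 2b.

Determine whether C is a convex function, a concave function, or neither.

C is quadratic, so its Hessian is the constant matrix H = [[-8, 6], [6, -6]].
det(H) = 12, tr(H) = -14.
det(H) > 0 and tr(H) < 0, so H is negative definite everywhere: concave.

concave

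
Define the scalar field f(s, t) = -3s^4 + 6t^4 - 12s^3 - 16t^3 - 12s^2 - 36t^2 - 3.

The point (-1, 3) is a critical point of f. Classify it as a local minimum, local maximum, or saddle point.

local minimum

The mixed partial ∂²f/∂s∂t is 0, so the Hessian at any point is diag(f_ss, f_tt) = diag(-12(3s^2 + 6s + 2), 24(3t^2 - 4t - 3)).
At (-1, 3): H = diag(12, 288).
Both eigenvalues are positive, so H is positive definite: a local minimum.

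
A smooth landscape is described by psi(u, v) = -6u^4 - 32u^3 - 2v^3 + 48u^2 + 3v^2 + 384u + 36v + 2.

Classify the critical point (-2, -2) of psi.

local minimum

The mixed partial ∂²psi/∂u∂v is 0, so the Hessian at any point is diag(psi_uu, psi_vv) = diag(24(-3u^2 - 8u + 4), 6(-2v + 1)).
At (-2, -2): H = diag(192, 30).
Both eigenvalues are positive, so H is positive definite: a local minimum.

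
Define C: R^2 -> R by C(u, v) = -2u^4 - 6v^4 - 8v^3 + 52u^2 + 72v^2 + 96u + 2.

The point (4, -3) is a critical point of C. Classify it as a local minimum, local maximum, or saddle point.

The mixed partial ∂²C/∂u∂v is 0, so the Hessian at any point is diag(C_uu, C_vv) = diag(8(-3u^2 + 13), 24(-3v^2 - 2v + 6)).
At (4, -3): H = diag(-280, -360).
Both eigenvalues are negative, so H is negative definite: a local maximum.

local maximum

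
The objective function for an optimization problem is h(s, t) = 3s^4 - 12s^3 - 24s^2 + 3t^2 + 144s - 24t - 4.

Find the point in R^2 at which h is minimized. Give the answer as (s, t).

(-2, 4)

h(s,t) separates as P(s) + Q(t) − 4, so its minimum is min P + min Q − 4.
P'(s) = 12(s - 3)(s - 2)(s + 2) vanishes at s ∈ {-2, 2, 3}; Q'(t) = 6(t - 4) vanishes at t ∈ {4}.
Local minima of P (where P''>0): P(-2)=-240, P(3)=135. Local minima of Q: Q(4)=-48.
So the global minimum of h is P(-2) + Q(4) − 4 = -240 − 48 − 4 = -292, attained at (-2, 4).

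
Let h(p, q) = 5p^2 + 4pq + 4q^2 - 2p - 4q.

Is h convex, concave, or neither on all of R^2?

convex

h is quadratic, so its Hessian is the constant matrix H = [[10, 4], [4, 8]].
det(H) = 64, tr(H) = 18.
det(H) > 0 and tr(H) > 0, so H is positive definite everywhere: convex.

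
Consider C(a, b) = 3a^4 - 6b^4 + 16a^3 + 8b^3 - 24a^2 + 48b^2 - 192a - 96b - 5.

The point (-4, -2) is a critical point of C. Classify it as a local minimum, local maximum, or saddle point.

saddle point

The mixed partial ∂²C/∂a∂b is 0, so the Hessian at any point is diag(C_aa, C_bb) = diag(12(3a^2 + 8a - 4), 24(-3b^2 + 2b + 4)).
At (-4, -2): H = diag(144, -288).
The eigenvalues have opposite signs, so H is indefinite: a saddle point.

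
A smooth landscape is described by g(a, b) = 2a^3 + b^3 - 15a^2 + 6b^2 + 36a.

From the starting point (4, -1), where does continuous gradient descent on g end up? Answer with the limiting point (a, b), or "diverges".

(3, 0)

g is separable, so gradient descent decouples: a follows -∂g/∂a, b follows -∂g/∂b.
∂g/∂a = 6(a - 3)(a - 2); at a=4 this is 12, so a decreases.
∂g/∂b = 3b(b + 4); at b=-1 this is -9, so b increases.
a converges to its nearest critical value 3 (a local min of the a-part); b converges to 0. The iterate converges to (3, 0).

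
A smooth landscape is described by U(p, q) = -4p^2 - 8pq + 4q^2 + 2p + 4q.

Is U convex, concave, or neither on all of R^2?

neither

U is quadratic, so its Hessian is the constant matrix H = [[-8, -8], [-8, 8]].
det(H) = -128, tr(H) = 0.
det(H) < 0, so H is indefinite: neither convex nor concave.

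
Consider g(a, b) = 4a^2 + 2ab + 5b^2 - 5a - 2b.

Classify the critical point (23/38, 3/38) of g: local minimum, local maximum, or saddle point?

The Hessian of g is constant: H = [[8, 2], [2, 10]].
det(H) = 8·10 − 2² = 76.
det(H) > 0 and tr(H) = 18 > 0, so H is positive definite and the point is a local minimum.

local minimum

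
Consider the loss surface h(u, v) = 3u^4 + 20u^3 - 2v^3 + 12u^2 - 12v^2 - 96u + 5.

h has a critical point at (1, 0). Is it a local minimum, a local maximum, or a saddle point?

saddle point

The mixed partial ∂²h/∂u∂v is 0, so the Hessian at any point is diag(h_uu, h_vv) = diag(12(3u^2 + 10u + 2), -12(v + 2)).
At (1, 0): H = diag(180, -24).
The eigenvalues have opposite signs, so H is indefinite: a saddle point.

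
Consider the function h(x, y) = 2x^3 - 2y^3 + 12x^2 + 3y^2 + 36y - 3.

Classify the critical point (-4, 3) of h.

The mixed partial ∂²h/∂x∂y is 0, so the Hessian at any point is diag(h_xx, h_yy) = diag(12(x + 2), 6(-2y + 1)).
At (-4, 3): H = diag(-24, -30).
Both eigenvalues are negative, so H is negative definite: a local maximum.

local maximum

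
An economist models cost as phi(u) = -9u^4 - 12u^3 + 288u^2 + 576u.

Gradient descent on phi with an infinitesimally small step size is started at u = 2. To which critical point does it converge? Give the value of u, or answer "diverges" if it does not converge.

-1

phi'(u) = -36(u - 4)(u + 1)(u + 4), so phi'(2) = 1296.
Gradient descent moves in the -phi' direction, i.e. u is decreasing.
The nearest critical point in that direction is u = -1, where phi'' = 540 > 0 (a local minimum). The iterate converges there.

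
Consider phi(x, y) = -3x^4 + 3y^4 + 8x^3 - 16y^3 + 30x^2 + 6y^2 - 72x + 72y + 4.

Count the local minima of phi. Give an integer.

2

phi separates as a function of x plus a function of y, so ∇phi=0 decouples.
∂phi/∂x = -12(x - 3)(x - 1)(x + 2) = 0 at x ∈ {-2, 1, 3}; ∂phi/∂y = 12(y - 3)(y - 2)(y + 1) = 0 at y ∈ {-1, 2, 3}.
The Hessian is diagonal: diag(phi_xx, phi_yy). Second derivatives: phi_xx(-2)=-180, phi_xx(1)=72, phi_xx(3)=-120; phi_yy(-1)=144, phi_yy(2)=-36, phi_yy(3)=48.
Local minima occur where both diagonal entries positive: (1, -1), (1, 3). Count: 2.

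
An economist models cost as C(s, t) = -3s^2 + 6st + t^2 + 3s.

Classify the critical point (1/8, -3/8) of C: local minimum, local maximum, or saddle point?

saddle point

The Hessian of C is constant: H = [[-6, 6], [6, 2]].
det(H) = (-6)·2 − 6² = -48.
Since det(H) < 0, H is indefinite and the critical point is a saddle point.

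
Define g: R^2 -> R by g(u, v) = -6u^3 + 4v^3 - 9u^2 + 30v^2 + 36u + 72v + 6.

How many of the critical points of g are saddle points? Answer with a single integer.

2

g separates as a function of u plus a function of v, so ∇g=0 decouples.
∂g/∂u = -18(u - 1)(u + 2) = 0 at u ∈ {-2, 1}; ∂g/∂v = 12(v + 2)(v + 3) = 0 at v ∈ {-3, -2}.
The Hessian is diagonal: diag(g_uu, g_vv). Second derivatives: g_uu(-2)=54, g_uu(1)=-54; g_vv(-3)=-12, g_vv(-2)=12.
Saddle points occur where the two diagonal entries have opposite signs: (-2, -3), (1, -2). Count: 2.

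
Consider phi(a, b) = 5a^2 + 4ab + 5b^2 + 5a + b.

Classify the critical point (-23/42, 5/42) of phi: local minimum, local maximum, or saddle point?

The Hessian of phi is constant: H = [[10, 4], [4, 10]].
det(H) = 10·10 − 4² = 84.
det(H) > 0 and tr(H) = 20 > 0, so H is positive definite and the point is a local minimum.

local minimum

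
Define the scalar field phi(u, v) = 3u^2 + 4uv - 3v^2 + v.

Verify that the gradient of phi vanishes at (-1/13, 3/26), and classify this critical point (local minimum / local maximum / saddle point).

saddle point

∇phi = (6u + 4v, 4u - 6v + 1); substituting (-1/13, 3/26) gives ∇phi = (0, 0), so (-1/13, 3/26) is indeed a critical point.
The Hessian of phi is constant: H = [[6, 4], [4, -6]].
det(H) = 6·(-6) − 4² = -52.
Since det(H) < 0, H is indefinite and the critical point is a saddle point.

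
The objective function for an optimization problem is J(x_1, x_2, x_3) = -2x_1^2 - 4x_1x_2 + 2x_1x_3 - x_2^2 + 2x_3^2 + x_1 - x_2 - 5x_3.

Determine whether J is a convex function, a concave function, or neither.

J is quadratic, so its Hessian is the constant matrix H = [[-4, -4, 2], [-4, -2, 0], [2, 0, 4]].
Leading principal minors: -4, -8, -24.
Neither pattern holds ⇒ H is indefinite ⇒ neither convex nor concave.

neither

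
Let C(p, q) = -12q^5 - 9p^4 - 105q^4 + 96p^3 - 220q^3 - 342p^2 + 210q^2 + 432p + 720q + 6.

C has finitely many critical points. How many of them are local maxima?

C separates as a function of p plus a function of q, so ∇C=0 decouples.
∂C/∂p = -36(p - 4)(p - 3)(p - 1) = 0 at p ∈ {1, 3, 4}; ∂C/∂q = -60(q - 1)(q + 1)(q + 3)(q + 4) = 0 at q ∈ {-4, -3, -1, 1}.
The Hessian is diagonal: diag(C_pp, C_qq). Second derivatives: C_pp(1)=-216, C_pp(3)=72, C_pp(4)=-108; C_qq(-4)=900, C_qq(-3)=-480, C_qq(-1)=720, C_qq(1)=-2400.
Local maxima occur where both diagonal entries negative: (1, -3), (1, 1), (4, -3), (4, 1). Count: 4.

4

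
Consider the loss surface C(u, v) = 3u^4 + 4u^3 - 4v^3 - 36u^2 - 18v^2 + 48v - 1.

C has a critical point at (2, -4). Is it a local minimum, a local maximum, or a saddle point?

local minimum

The mixed partial ∂²C/∂u∂v is 0, so the Hessian at any point is diag(C_uu, C_vv) = diag(12(3u^2 + 2u - 6), -12(2v + 3)).
At (2, -4): H = diag(120, 60).
Both eigenvalues are positive, so H is positive definite: a local minimum.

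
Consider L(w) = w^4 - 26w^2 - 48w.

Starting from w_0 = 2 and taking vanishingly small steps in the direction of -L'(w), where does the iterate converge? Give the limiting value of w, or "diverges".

4

L'(w) = 4(w - 4)(w + 1)(w + 3), so L'(2) = -120.
Gradient descent moves in the -L' direction, i.e. w is increasing.
The nearest critical point in that direction is w = 4, where L'' = 140 > 0 (a local minimum). The iterate converges there.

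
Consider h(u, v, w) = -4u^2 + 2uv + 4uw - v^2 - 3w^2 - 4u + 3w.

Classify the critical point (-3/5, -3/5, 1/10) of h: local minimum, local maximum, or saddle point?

local maximum

The Hessian is constant: H = [[-8, 2, 4], [2, -2, 0], [4, 0, -6]].
Leading principal minors: Δ₁ = -8, Δ₂ = 12, Δ₃ = -40.
The minors alternate sign starting negative (−, +, −), so H is negative definite: a local maximum.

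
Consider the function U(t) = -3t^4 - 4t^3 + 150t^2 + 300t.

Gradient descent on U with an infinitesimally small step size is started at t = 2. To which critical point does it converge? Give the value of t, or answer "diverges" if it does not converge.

-1

U'(t) = -12(t - 5)(t + 1)(t + 5), so U'(2) = 756.
Gradient descent moves in the -U' direction, i.e. t is decreasing.
The nearest critical point in that direction is t = -1, where U'' = 288 > 0 (a local minimum). The iterate converges there.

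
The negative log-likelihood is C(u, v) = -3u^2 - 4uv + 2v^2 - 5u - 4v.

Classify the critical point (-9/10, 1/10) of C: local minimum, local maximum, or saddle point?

saddle point

The Hessian of C is constant: H = [[-6, -4], [-4, 4]].
det(H) = (-6)·4 − (-4)² = -40.
Since det(H) < 0, H is indefinite and the critical point is a saddle point.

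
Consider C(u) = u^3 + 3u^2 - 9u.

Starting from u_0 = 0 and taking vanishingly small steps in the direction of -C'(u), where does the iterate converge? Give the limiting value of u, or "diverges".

1

C'(u) = 3(u - 1)(u + 3), so C'(0) = -9.
Gradient descent moves in the -C' direction, i.e. u is increasing.
The nearest critical point in that direction is u = 1, where C'' = 12 > 0 (a local minimum). The iterate converges there.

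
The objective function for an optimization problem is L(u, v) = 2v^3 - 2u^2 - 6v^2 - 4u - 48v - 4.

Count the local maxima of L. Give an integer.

1

L separates as a function of u plus a function of v, so ∇L=0 decouples.
∂L/∂u = -4(u + 1) = 0 at u ∈ {-1}; ∂L/∂v = 6(v - 4)(v + 2) = 0 at v ∈ {-2, 4}.
The Hessian is diagonal: diag(L_uu, L_vv). Second derivatives: L_uu(-1)=-4; L_vv(-2)=-36, L_vv(4)=36.
Local maxima occur where both diagonal entries negative: (-1, -2). Count: 1.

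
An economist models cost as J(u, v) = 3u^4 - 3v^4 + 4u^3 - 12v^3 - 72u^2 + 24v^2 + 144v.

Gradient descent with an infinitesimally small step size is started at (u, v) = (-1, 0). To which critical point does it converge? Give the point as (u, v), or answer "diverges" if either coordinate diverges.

J is separable, so gradient descent decouples: u follows -∂J/∂u, v follows -∂J/∂v.
∂J/∂u = 12u(u - 3)(u + 4); at u=-1 this is 144, so u decreases.
∂J/∂v = -12(v - 2)(v + 2)(v + 3); at v=0 this is 144, so v decreases.
u converges to its nearest critical value -4 (a local min of the u-part); v converges to -2. The iterate converges to (-4, -2).

(-4, -2)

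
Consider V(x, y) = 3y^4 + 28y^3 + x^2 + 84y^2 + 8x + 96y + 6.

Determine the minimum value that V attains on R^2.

V(x,y) separates as P(x) + Q(y) + 6, so its minimum is min P + min Q + 6.
P'(x) = 2x + 8 vanishes at x ∈ {-4}; Q'(y) = 12(y + 1)(y + 2)(y + 4) vanishes at y ∈ {-4, -2, -1}.
Local minima of P (where P''>0): P(-4)=-16. Local minima of Q: Q(-4)=-64, Q(-1)=-37.
So the global minimum of V is P(-4) + Q(-4) + 6 = -16 − 64 + 6 = -74, attained at (-4, -4).

-74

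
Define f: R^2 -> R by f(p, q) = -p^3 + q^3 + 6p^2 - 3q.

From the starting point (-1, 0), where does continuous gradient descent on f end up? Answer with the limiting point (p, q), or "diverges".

(0, 1)

f is separable, so gradient descent decouples: p follows -∂f/∂p, q follows -∂f/∂q.
∂f/∂p = -3p(p - 4); at p=-1 this is -15, so p increases.
∂f/∂q = 3(q - 1)(q + 1); at q=0 this is -3, so q increases.
p converges to its nearest critical value 0 (a local min of the p-part); q converges to 1. The iterate converges to (0, 1).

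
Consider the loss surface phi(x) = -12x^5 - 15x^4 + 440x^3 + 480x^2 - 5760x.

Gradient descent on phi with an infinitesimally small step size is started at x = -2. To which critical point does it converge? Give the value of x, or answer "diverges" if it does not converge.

2

phi'(x) = -60(x - 4)(x - 2)(x + 3)(x + 4), so phi'(-2) = -2880.
Gradient descent moves in the -phi' direction, i.e. x is increasing.
The nearest critical point in that direction is x = 2, where phi'' = 3600 > 0 (a local minimum). The iterate converges there.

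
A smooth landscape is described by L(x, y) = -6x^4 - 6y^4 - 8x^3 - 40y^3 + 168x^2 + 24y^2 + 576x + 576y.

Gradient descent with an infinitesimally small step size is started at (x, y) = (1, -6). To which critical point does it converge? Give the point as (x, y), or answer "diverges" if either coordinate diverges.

diverges

L is separable, so gradient descent decouples: x follows -∂L/∂x, y follows -∂L/∂y.
∂L/∂x = -24(x - 4)(x + 2)(x + 3); at x=1 this is 864, so x decreases.
∂L/∂y = -24(y - 2)(y + 3)(y + 4); at y=-6 this is 1152, so y decreases.
The y-coordinate has no critical point in that direction and runs off to infinity.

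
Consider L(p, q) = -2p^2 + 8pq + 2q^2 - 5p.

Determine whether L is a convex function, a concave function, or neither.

neither

L is quadratic, so its Hessian is the constant matrix H = [[-4, 8], [8, 4]].
det(H) = -80, tr(H) = 0.
det(H) < 0, so H is indefinite: neither convex nor concave.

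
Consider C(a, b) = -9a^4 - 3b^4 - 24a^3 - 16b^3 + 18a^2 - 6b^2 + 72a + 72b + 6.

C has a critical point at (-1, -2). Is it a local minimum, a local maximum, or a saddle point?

The mixed partial ∂²C/∂a∂b is 0, so the Hessian at any point is diag(C_aa, C_bb) = diag(36(-3a^2 - 4a + 1), -12(3b^2 + 8b + 1)).
At (-1, -2): H = diag(72, 36).
Both eigenvalues are positive, so H is positive definite: a local minimum.

local minimum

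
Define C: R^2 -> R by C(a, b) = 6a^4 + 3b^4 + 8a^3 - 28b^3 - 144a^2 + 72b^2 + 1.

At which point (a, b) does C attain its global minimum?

(-4, 0)

C(a,b) separates as P(a) + Q(b) + 1, so its minimum is min P + min Q + 1.
P'(a) = 24a(a - 3)(a + 4) vanishes at a ∈ {-4, 0, 3}; Q'(b) = 12b(b - 4)(b - 3) vanishes at b ∈ {0, 3, 4}.
Local minima of P (where P''>0): P(-4)=-1280, P(3)=-594. Local minima of Q: Q(0)=0, Q(4)=128.
So the global minimum of C is P(-4) + Q(0) + 1 = -1280 + 0 + 1 = -1279, attained at (-4, 0).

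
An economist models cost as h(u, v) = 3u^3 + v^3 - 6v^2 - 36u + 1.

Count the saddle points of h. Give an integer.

h separates as a function of u plus a function of v, so ∇h=0 decouples.
∂h/∂u = 9(u - 2)(u + 2) = 0 at u ∈ {-2, 2}; ∂h/∂v = 3v(v - 4) = 0 at v ∈ {0, 4}.
The Hessian is diagonal: diag(h_uu, h_vv). Second derivatives: h_uu(-2)=-36, h_uu(2)=36; h_vv(0)=-12, h_vv(4)=12.
Saddle points occur where the two diagonal entries have opposite signs: (-2, 4), (2, 0). Count: 2.

2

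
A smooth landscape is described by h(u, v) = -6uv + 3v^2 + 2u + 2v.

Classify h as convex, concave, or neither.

h is quadratic, so its Hessian is the constant matrix H = [[0, -6], [-6, 6]].
det(H) = -36, tr(H) = 6.
det(H) < 0, so H is indefinite: neither convex nor concave.

neither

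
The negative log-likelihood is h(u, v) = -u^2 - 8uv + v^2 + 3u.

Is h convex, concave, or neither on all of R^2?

h is quadratic, so its Hessian is the constant matrix H = [[-2, -8], [-8, 2]].
det(H) = -68, tr(H) = 0.
det(H) < 0, so H is indefinite: neither convex nor concave.

neither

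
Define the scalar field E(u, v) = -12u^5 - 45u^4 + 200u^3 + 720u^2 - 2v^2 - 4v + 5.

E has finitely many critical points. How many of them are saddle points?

E separates as a function of u plus a function of v, so ∇E=0 decouples.
∂E/∂u = -60u(u - 3)(u + 2)(u + 4) = 0 at u ∈ {-4, -2, 0, 3}; ∂E/∂v = -4(v + 1) = 0 at v ∈ {-1}.
The Hessian is diagonal: diag(E_uu, E_vv). Second derivatives: E_uu(-4)=3360, E_uu(-2)=-1200, E_uu(0)=1440, E_uu(3)=-6300; E_vv(-1)=-4.
Saddle points occur where the two diagonal entries have opposite signs: (-4, -1), (0, -1). Count: 2.

2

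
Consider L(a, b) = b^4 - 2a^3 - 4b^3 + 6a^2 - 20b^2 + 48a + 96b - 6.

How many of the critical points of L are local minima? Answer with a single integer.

2

L separates as a function of a plus a function of b, so ∇L=0 decouples.
∂L/∂a = -6(a - 4)(a + 2) = 0 at a ∈ {-2, 4}; ∂L/∂b = 4(b - 4)(b - 2)(b + 3) = 0 at b ∈ {-3, 2, 4}.
The Hessian is diagonal: diag(L_aa, L_bb). Second derivatives: L_aa(-2)=36, L_aa(4)=-36; L_bb(-3)=140, L_bb(2)=-40, L_bb(4)=56.
Local minima occur where both diagonal entries positive: (-2, -3), (-2, 4). Count: 2.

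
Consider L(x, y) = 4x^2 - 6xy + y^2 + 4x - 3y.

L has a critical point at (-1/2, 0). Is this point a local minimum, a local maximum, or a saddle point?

The Hessian of L is constant: H = [[8, -6], [-6, 2]].
det(H) = 8·2 − (-6)² = -20.
Since det(H) < 0, H is indefinite and the critical point is a saddle point.

saddle point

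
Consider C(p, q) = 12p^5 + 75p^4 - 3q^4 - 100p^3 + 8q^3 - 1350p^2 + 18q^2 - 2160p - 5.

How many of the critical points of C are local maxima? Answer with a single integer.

4

C separates as a function of p plus a function of q, so ∇C=0 decouples.
∂C/∂p = 60(p - 3)(p + 1)(p + 3)(p + 4) = 0 at p ∈ {-4, -3, -1, 3}; ∂C/∂q = -12q(q - 3)(q + 1) = 0 at q ∈ {-1, 0, 3}.
The Hessian is diagonal: diag(C_pp, C_qq). Second derivatives: C_pp(-4)=-1260, C_pp(-3)=720, C_pp(-1)=-1440, C_pp(3)=10080; C_qq(-1)=-48, C_qq(0)=36, C_qq(3)=-144.
Local maxima occur where both diagonal entries negative: (-4, -1), (-4, 3), (-1, -1), (-1, 3). Count: 4.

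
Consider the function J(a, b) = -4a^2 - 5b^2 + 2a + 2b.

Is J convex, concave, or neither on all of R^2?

J is quadratic, so its Hessian is the constant matrix H = [[-8, 0], [0, -10]].
det(H) = 80, tr(H) = -18.
det(H) > 0 and tr(H) < 0, so H is negative definite everywhere: concave.

concave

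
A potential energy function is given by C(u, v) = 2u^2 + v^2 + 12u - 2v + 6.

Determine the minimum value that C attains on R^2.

C(u,v) separates as P(u) + Q(v) + 6, so its minimum is min P + min Q + 6.
P'(u) = 4u + 12 vanishes at u ∈ {-3}; Q'(v) = 2v - 2 vanishes at v ∈ {1}.
Local minima of P (where P''>0): P(-3)=-18. Local minima of Q: Q(1)=-1.
So the global minimum of C is P(-3) + Q(1) + 6 = -18 − 1 + 6 = -13, attained at (-3, 1).

-13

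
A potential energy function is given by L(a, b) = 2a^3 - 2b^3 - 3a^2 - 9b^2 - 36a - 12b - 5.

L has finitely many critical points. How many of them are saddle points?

L separates as a function of a plus a function of b, so ∇L=0 decouples.
∂L/∂a = 6(a - 3)(a + 2) = 0 at a ∈ {-2, 3}; ∂L/∂b = -6(b + 1)(b + 2) = 0 at b ∈ {-2, -1}.
The Hessian is diagonal: diag(L_aa, L_bb). Second derivatives: L_aa(-2)=-30, L_aa(3)=30; L_bb(-2)=6, L_bb(-1)=-6.
Saddle points occur where the two diagonal entries have opposite signs: (-2, -2), (3, -1). Count: 2.

2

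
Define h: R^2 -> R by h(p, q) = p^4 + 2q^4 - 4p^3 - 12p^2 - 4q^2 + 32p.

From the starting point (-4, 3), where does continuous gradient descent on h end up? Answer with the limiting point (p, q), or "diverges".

(-2, 1)

h is separable, so gradient descent decouples: p follows -∂h/∂p, q follows -∂h/∂q.
∂h/∂p = 4(p - 4)(p - 1)(p + 2); at p=-4 this is -320, so p increases.
∂h/∂q = 8q(q - 1)(q + 1); at q=3 this is 192, so q decreases.
p converges to its nearest critical value -2 (a local min of the p-part); q converges to 1. The iterate converges to (-2, 1).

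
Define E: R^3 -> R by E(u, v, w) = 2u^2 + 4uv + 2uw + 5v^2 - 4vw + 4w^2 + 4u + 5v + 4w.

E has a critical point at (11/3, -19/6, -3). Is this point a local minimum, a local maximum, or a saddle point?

local minimum

The Hessian is constant: H = [[4, 4, 2], [4, 10, -4], [2, -4, 8]].
Leading principal minors: Δ₁ = 4, Δ₂ = 24, Δ₃ = 24.
All leading minors are positive, so H is positive definite: a local minimum.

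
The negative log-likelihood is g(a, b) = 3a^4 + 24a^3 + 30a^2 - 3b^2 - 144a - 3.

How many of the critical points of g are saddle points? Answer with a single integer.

2

g separates as a function of a plus a function of b, so ∇g=0 decouples.
∂g/∂a = 12(a - 1)(a + 3)(a + 4) = 0 at a ∈ {-4, -3, 1}; ∂g/∂b = -6b = 0 at b ∈ {0}.
The Hessian is diagonal: diag(g_aa, g_bb). Second derivatives: g_aa(-4)=60, g_aa(-3)=-48, g_aa(1)=240; g_bb(0)=-6.
Saddle points occur where the two diagonal entries have opposite signs: (-4, 0), (1, 0). Count: 2.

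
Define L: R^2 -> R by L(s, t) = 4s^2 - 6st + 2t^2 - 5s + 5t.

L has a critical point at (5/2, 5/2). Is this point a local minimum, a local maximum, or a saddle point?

The Hessian of L is constant: H = [[8, -6], [-6, 4]].
det(H) = 8·4 − (-6)² = -4.
Since det(H) < 0, H is indefinite and the critical point is a saddle point.

saddle point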